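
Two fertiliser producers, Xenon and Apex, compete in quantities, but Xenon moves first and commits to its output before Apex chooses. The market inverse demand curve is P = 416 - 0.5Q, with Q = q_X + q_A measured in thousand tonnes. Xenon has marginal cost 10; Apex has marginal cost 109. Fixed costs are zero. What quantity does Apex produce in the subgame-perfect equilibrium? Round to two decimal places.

54.50

Solve by backward induction. Given q_X, the follower Apex maximises π_A = (416 - (1/2)q_X - (1/2)q_A)q_A - 109q_A.
Follower FOC: 307 - (1/2)q_X - q_A = 0, so q_A(q_X) = (307 - (1/2)q_X).
The leader anticipates this reaction. Substituting into P = 416 - 0.5Q gives P = 525/2 - (1/4)q_X, so π_X = (525/2 - (1/4)q_X)q_X - 10q_X.
Leader FOC: 505/2 - (1/2)q_X = 0, so q_X = 505.
Then q_A = (307 - (1/2)·505) = 109/2.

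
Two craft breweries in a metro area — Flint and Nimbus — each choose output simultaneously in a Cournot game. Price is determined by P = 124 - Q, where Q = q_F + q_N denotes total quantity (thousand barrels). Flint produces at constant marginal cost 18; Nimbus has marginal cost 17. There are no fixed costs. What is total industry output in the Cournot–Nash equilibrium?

Flint's profit: π_F = (124 - Q)q_F - (18q_F). Setting ∂π_F/∂q_F = 0: 106 - 2q_F - (q_N) = 0.
Nimbus's first-order condition: 107 - 2q_N - (q_F) = 0.
Best responses: q_F = (106 - q_N)/2, q_N = (107 - q_F)/2.
Substituting one into the other gives q_F = 35 and q_N = 36.
Total output Q = 35 + 36 = 71.

71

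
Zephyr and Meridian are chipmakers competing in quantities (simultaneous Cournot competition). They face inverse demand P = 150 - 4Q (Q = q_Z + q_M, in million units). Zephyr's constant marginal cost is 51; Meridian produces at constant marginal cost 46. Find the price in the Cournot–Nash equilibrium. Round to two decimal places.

Zephyr's profit: π_Z = (150 - 4Q)q_Z - (51q_Z). Setting ∂π_Z/∂q_Z = 0: 99 - 8q_Z - 4(q_M) = 0.
Meridian's first-order condition: 104 - 8q_M - 4(q_Z) = 0.
So q_Z = (99 - 4q_M)/8 and q_M = (104 - 4q_Z)/8.
Substituting one into the other gives q_Z = 47/6 and q_M = 109/12.
Total output Q = 203/12, so price P = 150 - 4·(203/12) = 247/3.

82.33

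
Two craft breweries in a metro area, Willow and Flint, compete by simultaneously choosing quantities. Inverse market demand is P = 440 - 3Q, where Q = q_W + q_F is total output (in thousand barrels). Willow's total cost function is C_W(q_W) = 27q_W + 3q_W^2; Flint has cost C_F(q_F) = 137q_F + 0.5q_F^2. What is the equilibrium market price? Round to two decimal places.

Willow's profit: π_W = (440 - 3Q)q_W - (27q_W + 3q_W²). Setting ∂π_W/∂q_W = 0: 413 - 12q_W - 3(q_F) = 0.
Flint's profit: π_F = (440 - 3Q)q_F - (137q_F + (1/2)q_F²). Setting ∂π_F/∂q_F = 0: 303 - 7q_F - 3(q_W) = 0.
So q_W = (413 - 3q_F)/12 and q_F = (303 - 3q_W)/7.
Solving the pair: q_W = 1982/75, q_F = 799/25.
Total output Q = 58.3867, so price P = 440 - 3·58.3867 = 264.8400.

264.84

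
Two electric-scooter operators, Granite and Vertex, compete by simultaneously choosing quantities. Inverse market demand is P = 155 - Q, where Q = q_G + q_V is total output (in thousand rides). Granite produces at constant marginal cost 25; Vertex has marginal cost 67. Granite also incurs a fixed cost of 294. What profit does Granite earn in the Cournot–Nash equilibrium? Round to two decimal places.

Granite's profit: π_G = (155 - Q)q_G - (25q_G). Setting ∂π_G/∂q_G = 0: 130 - 2q_G - (q_V) = 0.
Vertex's first-order condition: 88 - 2q_V - (q_G) = 0.
Rearranging gives the reaction functions q_G = (130 - q_V)/2 and q_V = (88 - q_G)/2.
Solving the pair: q_G = 172/3, q_V = 46/3.
Price P = 155 - 218/3 = 247/3.
Granite's profit: (247/3 - 25)·(172/3) - 294 = 2993.1111.

2993.11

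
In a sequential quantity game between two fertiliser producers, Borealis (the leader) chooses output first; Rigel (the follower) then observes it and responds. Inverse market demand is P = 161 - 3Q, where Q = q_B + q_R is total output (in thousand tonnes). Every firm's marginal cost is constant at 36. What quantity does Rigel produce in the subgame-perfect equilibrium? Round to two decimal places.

10.42

The follower Rigel best-responds to any q_B: π_R = (161 - 3Q)q_R - 36q_R.
Setting the follower's marginal profit to zero, 125 - 3q_B - 6q_R = 0, i.e. q_R = (125 - 3q_B)/6.
Borealis substitutes q_R(q_B) into its own profit: π_B = q_B(161 - 3q_B - (125 - 3q_B)/2) - 36q_B = (197/2 - (3/2)q_B)q_B - 36q_B.
Maximising: ∂π_B/∂q_B = 125/2 - 3q_B = 0, giving q_B = 125/6.
Then q_R = (125 - 3·(125/6))/6 = 125/12.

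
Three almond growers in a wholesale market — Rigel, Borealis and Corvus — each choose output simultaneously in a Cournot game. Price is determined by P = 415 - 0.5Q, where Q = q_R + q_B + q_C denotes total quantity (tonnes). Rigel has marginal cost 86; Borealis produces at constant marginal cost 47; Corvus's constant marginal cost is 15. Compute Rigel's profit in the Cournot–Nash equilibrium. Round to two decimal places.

Rigel's profit: π_R = (415 - 0.5Q)q_R - (86q_R). Setting ∂π_R/∂q_R = 0: 329 - q_R - (1/2)(q_B + q_C) = 0.
Borealis's first-order condition: 368 - q_B - (1/2)(q_R + q_C) = 0.
Corvus's first-order condition: 400 - q_C - (1/2)(q_R + q_B) = 0.
Adding the 3 first-order conditions: 1097 − 2Q = 0, so Q = 1097/2.
Back-substituting: q_R = (329 − 1097/4)/(1/2) = 219/2, q_B = (368 − 1097/4)/(1/2) = 375/2, q_C = (400 − 1097/4)/(1/2) = 503/2.
Price P = 415 - (1/2)·(1097/2) = 563/4.
Rigel's profit: (563/4 - 86)·(219/2) = 5995.1250.

5995.13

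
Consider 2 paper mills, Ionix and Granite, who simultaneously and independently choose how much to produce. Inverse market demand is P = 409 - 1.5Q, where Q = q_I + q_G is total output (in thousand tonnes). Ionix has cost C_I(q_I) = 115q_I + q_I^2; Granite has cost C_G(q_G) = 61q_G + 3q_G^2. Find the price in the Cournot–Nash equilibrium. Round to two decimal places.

288.89

Ionix's profit: π_I = (409 - 1.5Q)q_I - (115q_I + q_I²). Setting ∂π_I/∂q_I = 0: 294 - 5q_I - (3/2)(q_G) = 0.
Granite's first-order condition: 348 - 9q_G - (3/2)(q_I) = 0.
Rearranging gives the reaction functions q_I = (294 - (3/2)q_G)/5 and q_G = (348 - (3/2)q_I)/9.
Solving the pair: q_I = 944/19, q_G = 1732/57.
Total output Q = 80.0702, so price P = 409 - (3/2)·80.0702 = 288.8947.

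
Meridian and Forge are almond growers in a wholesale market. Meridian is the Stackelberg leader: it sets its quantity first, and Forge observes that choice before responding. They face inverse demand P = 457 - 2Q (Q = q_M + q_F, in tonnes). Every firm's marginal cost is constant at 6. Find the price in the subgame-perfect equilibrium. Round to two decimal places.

Solve by backward induction. Given q_M, the follower Forge maximises π_F = (457 - 2q_M - 2q_F)q_F - 6q_F.
∂π_F/∂q_F = 451 - 2q_M - 4q_F = 0 gives the reaction function q_F = (451 - 2q_M)/4.
The leader anticipates this reaction. Substituting into P = 457 - 2Q gives P = 463/2 - q_M, so π_M = (463/2 - q_M)q_M - 6q_M.
Leader FOC: 451/2 - 2q_M = 0, so q_M = 451/4.
Then q_F = (451 - 2·(451/4))/4 = 451/8.
Total output Q = 1353/8, so price P = 457 - 2·(1353/8) = 475/4.

118.75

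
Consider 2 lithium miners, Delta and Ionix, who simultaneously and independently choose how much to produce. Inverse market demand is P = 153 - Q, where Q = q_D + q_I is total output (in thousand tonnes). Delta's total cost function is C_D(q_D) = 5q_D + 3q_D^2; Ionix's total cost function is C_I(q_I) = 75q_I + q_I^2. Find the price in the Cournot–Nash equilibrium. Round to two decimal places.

121.06

Delta's profit: π_D = (153 - Q)q_D - (5q_D + 3q_D²). Setting ∂π_D/∂q_D = 0: 148 - 8q_D - (q_I) = 0.
Ionix's first-order condition: 78 - 4q_I - (q_D) = 0.
Rearranging gives the reaction functions q_D = (148 - q_I)/8 and q_I = (78 - q_D)/4.
Substituting one into the other gives q_D = 514/31 and q_I = 476/31.
Total output Q = 990/31, so price P = 153 - 990/31 = 121.0645.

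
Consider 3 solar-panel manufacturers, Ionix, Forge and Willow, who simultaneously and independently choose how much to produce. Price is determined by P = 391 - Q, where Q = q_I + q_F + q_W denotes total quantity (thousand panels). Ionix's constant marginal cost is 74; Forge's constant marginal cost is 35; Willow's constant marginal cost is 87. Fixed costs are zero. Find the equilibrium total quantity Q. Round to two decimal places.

Ionix's profit: π_I = (391 - Q)q_I - (74q_I). Setting ∂π_I/∂q_I = 0: 317 - 2q_I - (q_F + q_W) = 0.
Forge's first-order condition: 356 - 2q_F - (q_I + q_W) = 0.
Willow's first-order condition: 304 - 2q_W - (q_I + q_F) = 0.
Adding the 3 conditions: 977 − 2Q − 2Q = 0, i.e. Q = 977/4.
Back-substituting: q_I = (317 − 977/4) = 291/4, q_F = (356 − 977/4) = 447/4, q_W = (304 − 977/4) = 239/4.
Total output Q = 291/4 + 447/4 + 239/4 = 977/4.

244.25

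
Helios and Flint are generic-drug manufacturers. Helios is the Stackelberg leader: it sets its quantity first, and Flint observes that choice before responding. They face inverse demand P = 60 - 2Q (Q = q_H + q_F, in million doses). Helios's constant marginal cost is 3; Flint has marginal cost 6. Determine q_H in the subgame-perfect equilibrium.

The follower Flint best-responds to any q_H: π_F = (60 - 2Q)q_F - 6q_F.
∂π_F/∂q_F = 54 - 2q_H - 4q_F = 0 gives the reaction function q_F = (54 - 2q_H)/4.
Helios substitutes q_F(q_H) into its own profit: π_H = q_H(60 - 2q_H - (54 - 2q_H)/2) - 3q_H = (33 - q_H)q_H - 3q_H.
The leader's first-order condition 30 - 2q_H = 0 yields q_H = 15.
Then q_F = (54 - 2·15)/4 = 6.

15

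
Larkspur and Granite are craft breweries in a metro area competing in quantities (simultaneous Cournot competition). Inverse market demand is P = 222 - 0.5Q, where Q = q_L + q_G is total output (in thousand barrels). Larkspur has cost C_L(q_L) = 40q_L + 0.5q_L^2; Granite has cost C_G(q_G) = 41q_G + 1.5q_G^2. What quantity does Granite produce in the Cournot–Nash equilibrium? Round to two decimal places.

34.97

Larkspur's profit: π_L = (222 - 0.5Q)q_L - (40q_L + (1/2)q_L²). Setting ∂π_L/∂q_L = 0: 182 - 2q_L - (1/2)(q_G) = 0.
Granite's first-order condition: 181 - 4q_G - (1/2)(q_L) = 0.
Best responses: q_L = (182 - (1/2)q_G)/2, q_G = (181 - (1/2)q_L)/4.
Solving the pair: q_L = 82.2581, q_G = 1084/31.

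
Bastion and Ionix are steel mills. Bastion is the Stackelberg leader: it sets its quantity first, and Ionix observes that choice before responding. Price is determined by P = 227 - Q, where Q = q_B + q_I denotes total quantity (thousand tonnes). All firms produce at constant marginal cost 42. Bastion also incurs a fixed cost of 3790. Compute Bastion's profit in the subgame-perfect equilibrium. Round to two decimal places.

The follower Ionix best-responds to any q_B: π_I = (227 - Q)q_I - 42q_I.
Setting the follower's marginal profit to zero, 185 - q_B - 2q_I = 0, i.e. q_I = (185 - q_B)/2.
The leader anticipates this reaction. Substituting into P = 227 - Q gives P = 269/2 - (1/2)q_B, so π_B = (269/2 - (1/2)q_B)q_B - 42q_B.
Maximising: ∂π_B/∂q_B = 185/2 - q_B = 0, giving q_B = 185/2.
Then q_I = (185 - 185/2)/2 = 185/4.
Price P = 227 - 555/4 = 353/4.
Bastion's profit: (353/4 - 42)·(185/2) - 3790 = 488.1250.

488.13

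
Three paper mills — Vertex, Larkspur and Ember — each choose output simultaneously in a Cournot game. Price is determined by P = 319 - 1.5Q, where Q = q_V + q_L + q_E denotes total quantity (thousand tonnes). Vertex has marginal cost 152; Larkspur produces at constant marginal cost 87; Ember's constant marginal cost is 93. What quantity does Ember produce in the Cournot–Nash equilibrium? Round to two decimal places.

Vertex's profit: π_V = (319 - 1.5Q)q_V - (152q_V). Setting ∂π_V/∂q_V = 0: 167 - 3q_V - (3/2)(q_L + q_E) = 0.
Larkspur's first-order condition: 232 - 3q_L - (3/2)(q_V + q_E) = 0.
Ember's profit: π_E = (319 - 1.5Q)q_E - (93q_E). Setting ∂π_E/∂q_E = 0: 226 - 3q_E - (3/2)(q_V + q_L) = 0.
Adding the 3 first-order conditions: 625 − 6Q = 0, so Q = 625/6.
Back-substituting: q_V = (167 − 625/4)/(3/2) = 43/6, q_L = (232 − 625/4)/(3/2) = 101/2, q_E = (226 − 625/4)/(3/2) = 93/2.

46.50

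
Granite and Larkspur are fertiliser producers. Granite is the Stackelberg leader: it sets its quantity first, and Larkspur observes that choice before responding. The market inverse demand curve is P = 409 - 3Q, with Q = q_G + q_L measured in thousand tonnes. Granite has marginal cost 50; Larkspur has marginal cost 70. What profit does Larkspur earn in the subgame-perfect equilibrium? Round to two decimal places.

1862.52

The follower Larkspur best-responds to any q_G: π_L = (409 - 3Q)q_L - 70q_L.
Follower FOC: 339 - 3q_G - 6q_L = 0, so q_L(q_G) = (339 - 3q_G)/6.
Granite substitutes q_L(q_G) into its own profit: π_G = q_G(409 - 3q_G - (339 - 3q_G)/2) - 50q_G = (479/2 - (3/2)q_G)q_G - 50q_G.
Maximising: ∂π_G/∂q_G = 379/2 - 3q_G = 0, giving q_G = 379/6.
Then q_L = (339 - 3·(379/6))/6 = 299/12.
Price P = 409 - 3·(1057/12) = 579/4.
Larkspur's profit: (579/4 - 70)·(299/12) = 1862.5208.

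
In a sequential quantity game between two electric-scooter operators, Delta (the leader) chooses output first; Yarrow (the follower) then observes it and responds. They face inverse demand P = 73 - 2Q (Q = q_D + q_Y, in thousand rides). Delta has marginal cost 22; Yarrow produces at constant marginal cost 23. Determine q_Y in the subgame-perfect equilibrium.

6

Solve by backward induction. Given q_D, the follower Yarrow maximises π_Y = (73 - 2q_D - 2q_Y)q_Y - 23q_Y.
Follower FOC: 50 - 2q_D - 4q_Y = 0, so q_Y(q_D) = (50 - 2q_D)/4.
The leader anticipates this reaction. Substituting into P = 73 - 2Q gives P = 48 - q_D, so π_D = (48 - q_D)q_D - 22q_D.
Maximising: ∂π_D/∂q_D = 26 - 2q_D = 0, giving q_D = 13.
Then q_Y = (50 - 2·13)/4 = 6.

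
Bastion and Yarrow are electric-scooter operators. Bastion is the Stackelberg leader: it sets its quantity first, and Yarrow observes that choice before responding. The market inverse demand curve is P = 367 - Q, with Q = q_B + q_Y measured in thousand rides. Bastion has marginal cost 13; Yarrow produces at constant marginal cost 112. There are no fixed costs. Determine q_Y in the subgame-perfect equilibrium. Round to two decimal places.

Solve by backward induction. Given q_B, the follower Yarrow maximises π_Y = (367 - q_B - q_Y)q_Y - 112q_Y.
Follower FOC: 255 - q_B - 2q_Y = 0, so q_Y(q_B) = (255 - q_B)/2.
The leader anticipates this reaction. Substituting into P = 367 - Q gives P = 479/2 - (1/2)q_B, so π_B = (479/2 - (1/2)q_B)q_B - 13q_B.
Maximising: ∂π_B/∂q_B = 453/2 - q_B = 0, giving q_B = 453/2.
Then q_Y = (255 - 453/2)/2 = 57/4.

14.25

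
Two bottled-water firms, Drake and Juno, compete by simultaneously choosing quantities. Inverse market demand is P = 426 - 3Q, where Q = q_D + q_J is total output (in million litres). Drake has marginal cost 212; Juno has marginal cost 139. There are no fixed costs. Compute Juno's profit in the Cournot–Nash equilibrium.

4800

Drake's profit: π_D = (426 - 3Q)q_D - (212q_D). Setting ∂π_D/∂q_D = 0: 214 - 6q_D - 3(q_J) = 0.
Juno's first-order condition: 287 - 6q_J - 3(q_D) = 0.
Rearranging gives the reaction functions q_D = (214 - 3q_J)/6 and q_J = (287 - 3q_D)/6.
Solving the pair: q_D = 47/3, q_J = 40.
Price P = 426 - 3·(167/3) = 259.
Juno's profit: (259 - 139)·40 = 4800.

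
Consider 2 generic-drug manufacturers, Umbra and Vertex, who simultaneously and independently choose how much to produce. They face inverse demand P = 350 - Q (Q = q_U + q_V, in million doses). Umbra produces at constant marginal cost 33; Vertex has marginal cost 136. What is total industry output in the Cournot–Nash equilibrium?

Umbra's profit: π_U = (350 - Q)q_U - (33q_U). Setting ∂π_U/∂q_U = 0: 317 - 2q_U - (q_V) = 0.
Vertex's first-order condition: 214 - 2q_V - (q_U) = 0.
Best responses: q_U = (317 - q_V)/2, q_V = (214 - q_U)/2.
Solving the pair: q_U = 140, q_V = 37.
Total output Q = 140 + 37 = 177.

177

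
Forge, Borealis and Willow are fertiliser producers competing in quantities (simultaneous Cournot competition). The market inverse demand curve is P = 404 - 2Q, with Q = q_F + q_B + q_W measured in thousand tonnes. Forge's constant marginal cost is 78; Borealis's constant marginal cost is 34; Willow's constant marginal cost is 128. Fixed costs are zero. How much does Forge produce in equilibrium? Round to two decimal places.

Forge's profit: π_F = (404 - 2Q)q_F - (78q_F). Setting ∂π_F/∂q_F = 0: 326 - 4q_F - 2(q_B + q_W) = 0.
Borealis's first-order condition: 370 - 4q_B - 2(q_F + q_W) = 0.
Willow's profit: π_W = (404 - 2Q)q_W - (128q_W). Setting ∂π_W/∂q_W = 0: 276 - 4q_W - 2(q_F + q_B) = 0.
Summing all 3 equations gives 972 − 8Q = 0, hence Q = 243/2.
Back-substituting: q_F = (326 − 243)/2 = 83/2, q_B = (370 − 243)/2 = 127/2, q_W = (276 − 243)/2 = 33/2.

41.50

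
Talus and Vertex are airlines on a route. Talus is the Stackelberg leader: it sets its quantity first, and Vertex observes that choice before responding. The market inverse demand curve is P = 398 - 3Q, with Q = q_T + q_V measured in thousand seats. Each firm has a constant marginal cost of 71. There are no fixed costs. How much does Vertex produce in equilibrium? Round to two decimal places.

27.25

The follower Vertex best-responds to any q_T: π_V = (398 - 3Q)q_V - 71q_V.
Setting the follower's marginal profit to zero, 327 - 3q_T - 6q_V = 0, i.e. q_V = (327 - 3q_T)/6.
Talus substitutes q_V(q_T) into its own profit: π_T = q_T(398 - 3q_T - (327 - 3q_T)/2) - 71q_T = (469/2 - (3/2)q_T)q_T - 71q_T.
Maximising: ∂π_T/∂q_T = 327/2 - 3q_T = 0, giving q_T = 109/2.
Then q_V = (327 - 3·(109/2))/6 = 109/4.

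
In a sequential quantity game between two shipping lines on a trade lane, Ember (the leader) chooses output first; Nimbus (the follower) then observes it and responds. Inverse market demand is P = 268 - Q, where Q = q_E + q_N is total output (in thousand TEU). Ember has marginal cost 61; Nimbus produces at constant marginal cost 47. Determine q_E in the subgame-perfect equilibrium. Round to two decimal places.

Solve by backward induction. Given q_E, the follower Nimbus maximises π_N = (268 - q_E - q_N)q_N - 47q_N.
Follower FOC: 221 - q_E - 2q_N = 0, so q_N(q_E) = (221 - q_E)/2.
The leader anticipates this reaction. Substituting into P = 268 - Q gives P = 315/2 - (1/2)q_E, so π_E = (315/2 - (1/2)q_E)q_E - 61q_E.
The leader's first-order condition 193/2 - q_E = 0 yields q_E = 193/2.
Then q_N = (221 - 193/2)/2 = 249/4.

96.50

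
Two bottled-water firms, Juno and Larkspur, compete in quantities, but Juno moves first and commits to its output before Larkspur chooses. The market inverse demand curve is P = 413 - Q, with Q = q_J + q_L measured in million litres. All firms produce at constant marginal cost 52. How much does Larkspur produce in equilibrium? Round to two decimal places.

90.25

Solve by backward induction. Given q_J, the follower Larkspur maximises π_L = (413 - q_J - q_L)q_L - 52q_L.
Follower FOC: 361 - q_J - 2q_L = 0, so q_L(q_J) = (361 - q_J)/2.
Juno substitutes q_L(q_J) into its own profit: π_J = q_J(413 - q_J - (361 - q_J)/2) - 52q_J = (465/2 - (1/2)q_J)q_J - 52q_J.
Leader FOC: 361/2 - q_J = 0, so q_J = 361/2.
Then q_L = (361 - 361/2)/2 = 361/4.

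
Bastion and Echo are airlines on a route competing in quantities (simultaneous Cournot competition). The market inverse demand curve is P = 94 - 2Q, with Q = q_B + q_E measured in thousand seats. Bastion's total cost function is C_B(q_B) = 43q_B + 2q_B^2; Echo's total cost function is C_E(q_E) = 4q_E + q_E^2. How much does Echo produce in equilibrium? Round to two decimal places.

Bastion's profit: π_B = (94 - 2Q)q_B - (43q_B + 2q_B²). Setting ∂π_B/∂q_B = 0: 51 - 8q_B - 2(q_E) = 0.
Echo's first-order condition: 90 - 6q_E - 2(q_B) = 0.
Best responses: q_B = (51 - 2q_E)/8, q_E = (90 - 2q_B)/6.
Solving the pair: q_B = 63/22, q_E = 309/22.

14.05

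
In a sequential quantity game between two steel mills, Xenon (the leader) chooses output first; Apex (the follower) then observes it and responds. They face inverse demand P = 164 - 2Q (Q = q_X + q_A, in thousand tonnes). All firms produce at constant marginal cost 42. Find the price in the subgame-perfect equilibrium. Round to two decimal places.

72.50

The follower Apex best-responds to any q_X: π_A = (164 - 2Q)q_A - 42q_A.
Setting the follower's marginal profit to zero, 122 - 2q_X - 4q_A = 0, i.e. q_A = (122 - 2q_X)/4.
Xenon substitutes q_A(q_X) into its own profit: π_X = q_X(164 - 2q_X - (122 - 2q_X)/2) - 42q_X = (103 - q_X)q_X - 42q_X.
Leader FOC: 61 - 2q_X = 0, so q_X = 61/2.
Then q_A = (122 - 2·(61/2))/4 = 61/4.
Total output Q = 183/4, so price P = 164 - 2·(183/4) = 145/2.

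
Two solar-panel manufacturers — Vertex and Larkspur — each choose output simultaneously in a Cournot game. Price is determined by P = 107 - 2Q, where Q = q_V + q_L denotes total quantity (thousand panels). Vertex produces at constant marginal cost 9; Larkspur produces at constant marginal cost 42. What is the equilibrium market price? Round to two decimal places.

Vertex's profit: π_V = (107 - 2Q)q_V - (9q_V). Setting ∂π_V/∂q_V = 0: 98 - 4q_V - 2(q_L) = 0.
Larkspur's first-order condition: 65 - 4q_L - 2(q_V) = 0.
So q_V = (98 - 2q_L)/4 and q_L = (65 - 2q_V)/4.
Substituting one into the other gives q_V = 131/6 and q_L = 16/3.
Total output Q = 163/6, so price P = 107 - 2·(163/6) = 158/3.

52.67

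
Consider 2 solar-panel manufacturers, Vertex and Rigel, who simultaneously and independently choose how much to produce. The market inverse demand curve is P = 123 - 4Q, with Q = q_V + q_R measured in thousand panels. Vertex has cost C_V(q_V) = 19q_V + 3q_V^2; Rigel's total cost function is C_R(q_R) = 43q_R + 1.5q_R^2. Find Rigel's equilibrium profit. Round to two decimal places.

143.14

Vertex's profit: π_V = (123 - 4Q)q_V - (19q_V + 3q_V²). Setting ∂π_V/∂q_V = 0: 104 - 14q_V - 4(q_R) = 0.
Rigel's first-order condition: 80 - 11q_R - 4(q_V) = 0.
Best responses: q_V = (104 - 4q_R)/14, q_R = (80 - 4q_V)/11.
Substituting one into the other gives q_V = 412/69 and q_R = 352/69.
Price P = 123 - 4·(764/69) = 78.7101.
Rigel's profit: 78.7101·(352/69) - 43·(352/69) - (3/2)(352/69)² = 143.1363.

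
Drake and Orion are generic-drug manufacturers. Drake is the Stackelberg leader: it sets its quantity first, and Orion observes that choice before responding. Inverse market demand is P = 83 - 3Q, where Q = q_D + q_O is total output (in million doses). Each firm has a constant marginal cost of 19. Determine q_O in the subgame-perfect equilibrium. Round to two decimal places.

5.33

Solve by backward induction. Given q_D, the follower Orion maximises π_O = (83 - 3q_D - 3q_O)q_O - 19q_O.
Follower FOC: 64 - 3q_D - 6q_O = 0, so q_O(q_D) = (64 - 3q_D)/6.
Drake substitutes q_O(q_D) into its own profit: π_D = q_D(83 - 3q_D - (64 - 3q_D)/2) - 19q_D = (51 - (3/2)q_D)q_D - 19q_D.
Maximising: ∂π_D/∂q_D = 32 - 3q_D = 0, giving q_D = 32/3.
Then q_O = (64 - 3·(32/3))/6 = 16/3.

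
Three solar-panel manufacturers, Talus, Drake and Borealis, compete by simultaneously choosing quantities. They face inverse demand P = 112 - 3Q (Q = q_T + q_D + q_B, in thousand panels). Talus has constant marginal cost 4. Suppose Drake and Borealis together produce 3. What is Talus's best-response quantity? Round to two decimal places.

With rivals' combined output fixed at 3, Talus's profit is π_T = (112 - 3·3 - 3q_T)q_T - (4q_T) = (103 - 3q_T)q_T - (4q_T).
∂π_T/∂q_T = 99 - 6q_T = 0, so q_T = 33/2.

16.50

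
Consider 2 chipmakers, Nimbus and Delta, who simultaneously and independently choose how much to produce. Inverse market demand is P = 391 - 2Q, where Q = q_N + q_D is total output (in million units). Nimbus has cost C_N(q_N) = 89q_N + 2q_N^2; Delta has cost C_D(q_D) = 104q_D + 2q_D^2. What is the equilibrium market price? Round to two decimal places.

Nimbus's profit: π_N = (391 - 2Q)q_N - (89q_N + 2q_N²). Setting ∂π_N/∂q_N = 0: 302 - 8q_N - 2(q_D) = 0.
Delta's first-order condition: 287 - 8q_D - 2(q_N) = 0.
Rearranging gives the reaction functions q_N = (302 - 2q_D)/8 and q_D = (287 - 2q_N)/8.
Substituting one into the other gives q_N = 307/10 and q_D = 141/5.
Total output Q = 589/10, so price P = 391 - 2·(589/10) = 1366/5.

273.20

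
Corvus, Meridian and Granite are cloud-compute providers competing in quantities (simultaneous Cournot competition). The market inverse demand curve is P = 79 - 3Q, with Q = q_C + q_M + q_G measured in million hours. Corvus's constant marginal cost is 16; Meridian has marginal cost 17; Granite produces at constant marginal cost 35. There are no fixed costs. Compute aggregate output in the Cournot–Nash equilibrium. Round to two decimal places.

14.08

Corvus's profit: π_C = (79 - 3Q)q_C - (16q_C). Setting ∂π_C/∂q_C = 0: 63 - 6q_C - 3(q_M + q_G) = 0.
Meridian's first-order condition: 62 - 6q_M - 3(q_C + q_G) = 0.
Granite's profit: π_G = (79 - 3Q)q_G - (35q_G). Setting ∂π_G/∂q_G = 0: 44 - 6q_G - 3(q_C + q_M) = 0.
Adding the 3 conditions: 169 − 6Q − 6Q = 0, i.e. Q = 169/12.
Back-substituting: q_C = (63 − 169/4)/3 = 83/12, q_M = (62 − 169/4)/3 = 79/12, q_G = (44 − 169/4)/3 = 7/12.
Total output Q = 83/12 + 79/12 + 7/12 = 169/12.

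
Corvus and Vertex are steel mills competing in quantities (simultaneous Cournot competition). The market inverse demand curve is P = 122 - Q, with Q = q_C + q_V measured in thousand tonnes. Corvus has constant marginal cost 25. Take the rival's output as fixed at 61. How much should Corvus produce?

18

With the rival's output fixed at 61, Corvus's profit is π_C = (122 - 61 - q_C)q_C - (25q_C) = (61 - q_C)q_C - (25q_C).
∂π_C/∂q_C = 36 - 2q_C = 0, so q_C = 18.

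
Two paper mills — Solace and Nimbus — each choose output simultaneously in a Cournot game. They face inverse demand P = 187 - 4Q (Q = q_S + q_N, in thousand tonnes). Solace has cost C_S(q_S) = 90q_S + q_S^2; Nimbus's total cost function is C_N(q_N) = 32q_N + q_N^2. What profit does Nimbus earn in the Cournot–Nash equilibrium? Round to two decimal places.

Solace's profit: π_S = (187 - 4Q)q_S - (90q_S + q_S²). Setting ∂π_S/∂q_S = 0: 97 - 10q_S - 4(q_N) = 0.
Nimbus's first-order condition: 155 - 10q_N - 4(q_S) = 0.
So q_S = (97 - 4q_N)/10 and q_N = (155 - 4q_S)/10.
Substituting one into the other gives q_S = 25/6 and q_N = 83/6.
Price P = 187 - 4·18 = 115.
Nimbus's profit: 115·(83/6) - 32·(83/6) - (83/6)² = 956.8056.

956.81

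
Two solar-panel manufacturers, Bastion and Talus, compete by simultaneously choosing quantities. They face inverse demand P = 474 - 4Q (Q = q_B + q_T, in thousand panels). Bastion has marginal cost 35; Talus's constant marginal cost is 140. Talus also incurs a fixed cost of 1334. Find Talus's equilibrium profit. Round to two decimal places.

Bastion's profit: π_B = (474 - 4Q)q_B - (35q_B). Setting ∂π_B/∂q_B = 0: 439 - 8q_B - 4(q_T) = 0.
Talus's profit: π_T = (474 - 4Q)q_T - (140q_T). Setting ∂π_T/∂q_T = 0: 334 - 8q_T - 4(q_B) = 0.
Best responses: q_B = (439 - 4q_T)/8, q_T = (334 - 4q_B)/8.
Substituting one into the other gives q_B = 136/3 and q_T = 229/12.
Price P = 474 - 4·(773/12) = 649/3.
Talus's profit: (649/3 - 140)·(229/12) - 1334 = 122.6944.

122.69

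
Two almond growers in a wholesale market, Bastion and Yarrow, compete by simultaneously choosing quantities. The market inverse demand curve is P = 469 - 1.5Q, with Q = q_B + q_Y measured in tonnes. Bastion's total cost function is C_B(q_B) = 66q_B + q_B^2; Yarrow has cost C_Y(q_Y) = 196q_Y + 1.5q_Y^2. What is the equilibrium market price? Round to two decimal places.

Bastion's profit: π_B = (469 - 1.5Q)q_B - (66q_B + q_B²). Setting ∂π_B/∂q_B = 0: 403 - 5q_B - (3/2)(q_Y) = 0.
Yarrow's first-order condition: 273 - 6q_Y - (3/2)(q_B) = 0.
So q_B = (403 - (3/2)q_Y)/5 and q_Y = (273 - (3/2)q_B)/6.
Solving the pair: q_B = 72.3784, q_Y = 1014/37.
Total output Q = 99.7838, so price P = 469 - (3/2)·99.7838 = 319.3243.

319.32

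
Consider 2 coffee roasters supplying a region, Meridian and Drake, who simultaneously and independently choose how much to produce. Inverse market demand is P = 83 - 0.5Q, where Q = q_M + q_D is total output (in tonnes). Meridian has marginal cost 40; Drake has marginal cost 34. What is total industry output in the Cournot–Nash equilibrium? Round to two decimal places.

61.33

Meridian's profit: π_M = (83 - 0.5Q)q_M - (40q_M). Setting ∂π_M/∂q_M = 0: 43 - q_M - (1/2)(q_D) = 0.
Drake's profit: π_D = (83 - 0.5Q)q_D - (34q_D). Setting ∂π_D/∂q_D = 0: 49 - q_D - (1/2)(q_M) = 0.
So q_M = (43 - (1/2)q_D) and q_D = (49 - (1/2)q_M).
Substituting one into the other gives q_M = 74/3 and q_D = 110/3.
Total output Q = 74/3 + 110/3 = 184/3.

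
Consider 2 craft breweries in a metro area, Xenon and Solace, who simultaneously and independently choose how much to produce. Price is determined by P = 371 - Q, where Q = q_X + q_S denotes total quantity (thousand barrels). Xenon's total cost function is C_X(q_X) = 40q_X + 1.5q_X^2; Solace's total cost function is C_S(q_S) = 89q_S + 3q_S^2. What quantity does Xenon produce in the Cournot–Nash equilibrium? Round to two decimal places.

60.67

Xenon's profit: π_X = (371 - Q)q_X - (40q_X + (3/2)q_X²). Setting ∂π_X/∂q_X = 0: 331 - 5q_X - (q_S) = 0.
Solace's profit: π_S = (371 - Q)q_S - (89q_S + 3q_S²). Setting ∂π_S/∂q_S = 0: 282 - 8q_S - (q_X) = 0.
Rearranging gives the reaction functions q_X = (331 - q_S)/5 and q_S = (282 - q_X)/8.
Substituting one into the other gives q_X = 182/3 and q_S = 83/3.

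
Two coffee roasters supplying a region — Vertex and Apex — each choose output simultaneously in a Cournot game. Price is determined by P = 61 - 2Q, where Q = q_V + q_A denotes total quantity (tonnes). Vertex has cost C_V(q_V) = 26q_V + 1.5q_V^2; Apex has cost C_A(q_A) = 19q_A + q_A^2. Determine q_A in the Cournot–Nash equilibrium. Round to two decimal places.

Vertex's profit: π_V = (61 - 2Q)q_V - (26q_V + (3/2)q_V²). Setting ∂π_V/∂q_V = 0: 35 - 7q_V - 2(q_A) = 0.
Apex's first-order condition: 42 - 6q_A - 2(q_V) = 0.
So q_V = (35 - 2q_A)/7 and q_A = (42 - 2q_V)/6.
Solving the pair: q_V = 63/19, q_A = 112/19.

5.89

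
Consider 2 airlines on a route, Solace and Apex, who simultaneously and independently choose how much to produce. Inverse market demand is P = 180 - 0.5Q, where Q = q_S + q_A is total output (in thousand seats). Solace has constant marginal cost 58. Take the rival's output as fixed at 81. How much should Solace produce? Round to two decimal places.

81.50

With the rival's output fixed at 81, Solace's profit is π_S = (180 - (1/2)·81 - (1/2)q_S)q_S - (58q_S) = (279/2 - (1/2)q_S)q_S - (58q_S).
∂π_S/∂q_S = 163/2 - q_S = 0, so q_S = 163/2.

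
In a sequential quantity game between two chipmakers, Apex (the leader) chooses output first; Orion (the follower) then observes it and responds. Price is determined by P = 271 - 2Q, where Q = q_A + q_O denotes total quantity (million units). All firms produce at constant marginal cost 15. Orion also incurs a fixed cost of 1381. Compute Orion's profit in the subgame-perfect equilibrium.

667

The follower Orion best-responds to any q_A: π_O = (271 - 2Q)q_O - 15q_O.
Follower FOC: 256 - 2q_A - 4q_O = 0, so q_O(q_A) = (256 - 2q_A)/4.
The leader anticipates this reaction. Substituting into P = 271 - 2Q gives P = 143 - q_A, so π_A = (143 - q_A)q_A - 15q_A.
Maximising: ∂π_A/∂q_A = 128 - 2q_A = 0, giving q_A = 64.
Then q_O = (256 - 2·64)/4 = 32.
Price P = 271 - 2·96 = 79.
Orion's profit: (79 - 15)·32 - 1381 = 667.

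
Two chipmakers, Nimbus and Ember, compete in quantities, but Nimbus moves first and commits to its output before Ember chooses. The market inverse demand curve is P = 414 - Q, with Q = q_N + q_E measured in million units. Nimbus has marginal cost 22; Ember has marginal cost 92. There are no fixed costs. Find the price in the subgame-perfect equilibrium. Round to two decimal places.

137.50

The follower Ember best-responds to any q_N: π_E = (414 - Q)q_E - 92q_E.
Follower FOC: 322 - q_N - 2q_E = 0, so q_E(q_N) = (322 - q_N)/2.
The leader anticipates this reaction. Substituting into P = 414 - Q gives P = 253 - (1/2)q_N, so π_N = (253 - (1/2)q_N)q_N - 22q_N.
The leader's first-order condition 231 - q_N = 0 yields q_N = 231.
Then q_E = (322 - 231)/2 = 91/2.
Total output Q = 553/2, so price P = 414 - 553/2 = 275/2.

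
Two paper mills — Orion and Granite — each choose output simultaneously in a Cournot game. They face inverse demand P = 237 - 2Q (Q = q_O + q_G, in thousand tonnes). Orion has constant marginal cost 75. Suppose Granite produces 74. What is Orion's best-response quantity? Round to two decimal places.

With the rival's output fixed at 74, Orion's profit is π_O = (237 - 2·74 - 2q_O)q_O - (75q_O) = (89 - 2q_O)q_O - (75q_O).
∂π_O/∂q_O = 14 - 4q_O = 0, so q_O = 7/2.

3.50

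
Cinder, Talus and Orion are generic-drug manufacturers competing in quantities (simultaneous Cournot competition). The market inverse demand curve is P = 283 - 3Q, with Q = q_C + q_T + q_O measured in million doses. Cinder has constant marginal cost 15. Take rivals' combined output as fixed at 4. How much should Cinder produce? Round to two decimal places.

With rivals' combined output fixed at 4, Cinder's profit is π_C = (283 - 3·4 - 3q_C)q_C - (15q_C) = (271 - 3q_C)q_C - (15q_C).
∂π_C/∂q_C = 256 - 6q_C = 0, so q_C = 128/3.

42.67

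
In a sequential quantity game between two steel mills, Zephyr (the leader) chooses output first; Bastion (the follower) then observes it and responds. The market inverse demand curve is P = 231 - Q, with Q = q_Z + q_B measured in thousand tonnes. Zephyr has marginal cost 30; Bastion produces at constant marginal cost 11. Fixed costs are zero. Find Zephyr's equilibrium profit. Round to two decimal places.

4140.50

The follower Bastion best-responds to any q_Z: π_B = (231 - Q)q_B - 11q_B.
∂π_B/∂q_B = 220 - q_Z - 2q_B = 0 gives the reaction function q_B = (220 - q_Z)/2.
The leader anticipates this reaction. Substituting into P = 231 - Q gives P = 121 - (1/2)q_Z, so π_Z = (121 - (1/2)q_Z)q_Z - 30q_Z.
Leader FOC: 91 - q_Z = 0, so q_Z = 91.
Then q_B = (220 - 91)/2 = 129/2.
Price P = 231 - 311/2 = 151/2.
Zephyr's profit: (151/2 - 30)·91 = 4140.5000.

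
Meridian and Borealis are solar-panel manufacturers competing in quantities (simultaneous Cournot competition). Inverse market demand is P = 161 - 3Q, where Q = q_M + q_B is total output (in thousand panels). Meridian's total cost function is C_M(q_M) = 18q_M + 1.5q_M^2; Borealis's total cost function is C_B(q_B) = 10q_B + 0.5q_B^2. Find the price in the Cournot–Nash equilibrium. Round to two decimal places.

Meridian's profit: π_M = (161 - 3Q)q_M - (18q_M + (3/2)q_M²). Setting ∂π_M/∂q_M = 0: 143 - 9q_M - 3(q_B) = 0.
Borealis's first-order condition: 151 - 7q_B - 3(q_M) = 0.
Rearranging gives the reaction functions q_M = (143 - 3q_B)/9 and q_B = (151 - 3q_M)/7.
Solving the pair: q_M = 274/27, q_B = 155/9.
Total output Q = 739/27, so price P = 161 - 3·(739/27) = 710/9.

78.89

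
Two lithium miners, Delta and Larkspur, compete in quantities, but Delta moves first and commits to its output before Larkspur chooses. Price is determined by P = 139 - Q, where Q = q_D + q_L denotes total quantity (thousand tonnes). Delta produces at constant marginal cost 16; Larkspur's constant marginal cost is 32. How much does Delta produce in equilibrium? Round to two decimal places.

Solve by backward induction. Given q_D, the follower Larkspur maximises π_L = (139 - q_D - q_L)q_L - 32q_L.
∂π_L/∂q_L = 107 - q_D - 2q_L = 0 gives the reaction function q_L = (107 - q_D)/2.
The leader anticipates this reaction. Substituting into P = 139 - Q gives P = 171/2 - (1/2)q_D, so π_D = (171/2 - (1/2)q_D)q_D - 16q_D.
The leader's first-order condition 139/2 - q_D = 0 yields q_D = 139/2.
Then q_L = (107 - 139/2)/2 = 75/4.

69.50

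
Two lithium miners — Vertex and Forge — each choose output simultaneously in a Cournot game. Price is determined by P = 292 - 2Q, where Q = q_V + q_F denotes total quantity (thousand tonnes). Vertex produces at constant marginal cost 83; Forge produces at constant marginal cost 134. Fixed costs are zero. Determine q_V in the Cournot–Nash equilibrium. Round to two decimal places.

43.33

Vertex's profit: π_V = (292 - 2Q)q_V - (83q_V). Setting ∂π_V/∂q_V = 0: 209 - 4q_V - 2(q_F) = 0.
Forge's profit: π_F = (292 - 2Q)q_F - (134q_F). Setting ∂π_F/∂q_F = 0: 158 - 4q_F - 2(q_V) = 0.
Rearranging gives the reaction functions q_V = (209 - 2q_F)/4 and q_F = (158 - 2q_V)/4.
Solving the pair: q_V = 130/3, q_F = 107/6.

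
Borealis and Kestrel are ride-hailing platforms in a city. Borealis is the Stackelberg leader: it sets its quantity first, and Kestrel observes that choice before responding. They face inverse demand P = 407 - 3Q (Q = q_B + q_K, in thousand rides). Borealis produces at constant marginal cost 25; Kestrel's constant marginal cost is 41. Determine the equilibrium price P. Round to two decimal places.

Solve by backward induction. Given q_B, the follower Kestrel maximises π_K = (407 - 3q_B - 3q_K)q_K - 41q_K.
Follower FOC: 366 - 3q_B - 6q_K = 0, so q_K(q_B) = (366 - 3q_B)/6.
The leader anticipates this reaction. Substituting into P = 407 - 3Q gives P = 224 - (3/2)q_B, so π_B = (224 - (3/2)q_B)q_B - 25q_B.
Maximising: ∂π_B/∂q_B = 199 - 3q_B = 0, giving q_B = 199/3.
Then q_K = (366 - 3·(199/3))/6 = 167/6.
Total output Q = 565/6, so price P = 407 - 3·(565/6) = 249/2.

124.50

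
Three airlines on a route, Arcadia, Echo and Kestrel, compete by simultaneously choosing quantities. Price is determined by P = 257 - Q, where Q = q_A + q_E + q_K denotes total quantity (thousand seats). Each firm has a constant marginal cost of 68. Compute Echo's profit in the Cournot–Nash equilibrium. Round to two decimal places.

A representative firm's profit is π_i = q_i(257 - Q) - 68q_i.
First-order condition (treating rivals' output as given): 189 - 2q_i - Σ_{j≠i} q_j = 0.
With identical firms every q_j equals q_i, so Σ_{j≠i} q_j = 2q_i and 189 = 4q_i, giving q_i = 189/4.
Price P = 257 - 567/4 = 461/4.
Echo's profit: (461/4 - 68)·(189/4) = 2232.5625.

2232.56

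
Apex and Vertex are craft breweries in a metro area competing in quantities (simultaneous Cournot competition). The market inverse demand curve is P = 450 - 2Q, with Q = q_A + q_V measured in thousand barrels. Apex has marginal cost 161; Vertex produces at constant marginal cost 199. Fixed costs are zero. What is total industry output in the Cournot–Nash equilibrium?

Apex's profit: π_A = (450 - 2Q)q_A - (161q_A). Setting ∂π_A/∂q_A = 0: 289 - 4q_A - 2(q_V) = 0.
Vertex's first-order condition: 251 - 4q_V - 2(q_A) = 0.
So q_A = (289 - 2q_V)/4 and q_V = (251 - 2q_A)/4.
Substituting one into the other gives q_A = 109/2 and q_V = 71/2.
Total output Q = 109/2 + 71/2 = 90.

90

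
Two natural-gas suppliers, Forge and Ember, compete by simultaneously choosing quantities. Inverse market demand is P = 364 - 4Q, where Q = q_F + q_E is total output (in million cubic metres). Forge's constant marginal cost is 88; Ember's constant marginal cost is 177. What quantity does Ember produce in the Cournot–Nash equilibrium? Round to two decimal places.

Forge's profit: π_F = (364 - 4Q)q_F - (88q_F). Setting ∂π_F/∂q_F = 0: 276 - 8q_F - 4(q_E) = 0.
Ember's profit: π_E = (364 - 4Q)q_E - (177q_E). Setting ∂π_E/∂q_E = 0: 187 - 8q_E - 4(q_F) = 0.
So q_F = (276 - 4q_E)/8 and q_E = (187 - 4q_F)/8.
Solving the pair: q_F = 365/12, q_E = 49/6.

8.17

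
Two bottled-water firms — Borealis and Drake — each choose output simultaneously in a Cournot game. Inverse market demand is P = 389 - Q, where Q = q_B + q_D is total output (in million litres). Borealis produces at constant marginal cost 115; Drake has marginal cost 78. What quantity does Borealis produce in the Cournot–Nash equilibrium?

79

Borealis's profit: π_B = (389 - Q)q_B - (115q_B). Setting ∂π_B/∂q_B = 0: 274 - 2q_B - (q_D) = 0.
Drake's first-order condition: 311 - 2q_D - (q_B) = 0.
So q_B = (274 - q_D)/2 and q_D = (311 - q_B)/2.
Substituting one into the other gives q_B = 79 and q_D = 116.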